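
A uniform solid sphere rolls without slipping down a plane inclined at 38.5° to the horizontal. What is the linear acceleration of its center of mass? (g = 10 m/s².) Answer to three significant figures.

a ≈ 4.45 m/s²

The moment of inertia is (2/5)MR², giving k ≡ I/(MR²) = 0.4.
Along the incline Mg sinθ − f = Ma, and torque about the center fR = Iα = kMR²(a/R) gives f = kMa.
Eliminating f: Mg sinθ = (1+k)Ma, so a = g sinθ/(1+k) = 10 × sin38.5° / 1.4 ≈ 4.45 m/s².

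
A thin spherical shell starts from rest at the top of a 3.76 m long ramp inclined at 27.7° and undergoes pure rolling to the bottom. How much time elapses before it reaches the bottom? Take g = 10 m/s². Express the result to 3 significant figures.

With I = (2/3)MR², the ratio k = I/(MR²) is 2/3.
Newton's second law down the slope: Mg sinθ − f = Ma. The torque equation fR = Iα (with α = a/R) gives f = kMa.
Hence a = g sinθ/(1+k) = 10×sin27.7°/1.667 = 2.789 m/s².
Starting from rest, L = ½at², so t = √(2L/a) = √(2×3.76/2.789) ≈ 1.64 s.

t ≈ 1.64 s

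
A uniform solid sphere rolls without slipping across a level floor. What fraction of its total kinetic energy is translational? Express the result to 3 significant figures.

fraction ≈ 0.714

Here I = (2/5)MR², so the shape factor k = I/(MR²) = 0.4.
Since ω = v/R, the translational part is ½Mv² and the rotational part is ½I(v/R)² = ½kMv²; the total is ½(1+k)Mv².
The translational fraction is therefore 1/(1+k) = 1/1.4 ≈ 0.714.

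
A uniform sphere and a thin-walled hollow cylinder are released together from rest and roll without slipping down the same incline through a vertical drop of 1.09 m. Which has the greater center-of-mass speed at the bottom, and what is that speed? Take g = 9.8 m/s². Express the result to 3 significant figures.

For rolling without slipping, Mgh = ½(1+k)Mv² where k = I/(MR²), so v = √(2gh/(1+k)).
Uniform sphere: k = 0.4, giving v = √(2×9.8×1.09/1.4) = 3.906 m/s.
Thin-walled hollow cylinder: k = 1, giving v = √(2×9.8×1.09/2) = 3.268 m/s.
The smaller k wins: the uniform sphere, at ≈ 3.91 m/s.

the uniform sphere, at v ≈ 3.91 m/s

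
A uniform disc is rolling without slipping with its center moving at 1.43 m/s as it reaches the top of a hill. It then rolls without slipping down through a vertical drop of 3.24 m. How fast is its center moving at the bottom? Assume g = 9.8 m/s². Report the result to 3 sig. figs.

For this body I = (1/2)MR², i.e. k = I/(MR²) = 0.5.
Rolling without slipping gives ω = v/R, so the total kinetic energy is ½Mv² + ½Iω² = ½(1+k)Mv² = (3/4)Mv².
Energy conservation: (3/4)Mv₀² + Mgh = (3/4)Mv², so v² = v₀² + 2gh/(1+k).
v = √(1.43² + 2×9.8×3.24/1.5) = √44.38 ≈ 6.66 m/s.

v ≈ 6.66 m/s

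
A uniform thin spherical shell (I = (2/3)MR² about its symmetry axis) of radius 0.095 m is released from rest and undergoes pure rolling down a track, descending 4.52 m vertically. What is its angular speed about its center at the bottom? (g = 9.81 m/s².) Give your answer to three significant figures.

The moment of inertia is (2/3)MR², giving k ≡ I/(MR²) = 2/3.
Since it rolls without slipping, ω = v/R and KE = ½Mv² + ½Iω² = ½(1+k)Mv² = (5/6)Mv².
Energy conservation Mgh = ½(1+k)Mv² gives v = √(2gh/(1+k)) = √(2 × 9.81 × 4.52 / 1.667) = 7.294 m/s.
Then ω = v/R = 7.294 / 0.095 ≈ 76.8 rad/s.

ω ≈ 76.8 rad/s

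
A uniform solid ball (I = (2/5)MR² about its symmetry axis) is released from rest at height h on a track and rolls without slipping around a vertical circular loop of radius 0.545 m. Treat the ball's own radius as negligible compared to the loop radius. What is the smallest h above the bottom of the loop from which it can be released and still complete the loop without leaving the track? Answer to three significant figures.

h_min ≈ 1.47 m

Here I = (2/5)MR², so the shape factor k = I/(MR²) = 0.4.
At the top, contact is just lost when gravity alone supplies the centripetal force: Mg = Mv_top²/r, i.e. v_top² = gr.
With ω = v/R, the kinetic energy at speed v is ½(1+k)Mv² = (7/10)Mv².
Energy conservation from release (height h) to the top (height 2r): Mgh = Mg(2r) + (7/10)M·gr.
Thus h_min = 2r + (1+k)r/2 = r(2 + 1.4/2) = 0.545 × 2.7 ≈ 1.47 m.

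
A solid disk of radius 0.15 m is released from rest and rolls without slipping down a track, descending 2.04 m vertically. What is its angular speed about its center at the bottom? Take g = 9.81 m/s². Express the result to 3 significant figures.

ω ≈ 34.4 rad/s

Here I = (1/2)MR², so the shape factor k = I/(MR²) = 0.5.
The rolling condition ω = v/R makes the rotational term ½I(v/R)² = ½kMv², so KE_total = ½(1+k)Mv² = (3/4)Mv².
Energy conservation Mgh = ½(1+k)Mv² gives v = √(2gh/(1+k)) = √(2 × 9.81 × 2.04 / 1.5) = 5.166 m/s.
Then ω = v/R = 5.166 / 0.15 ≈ 34.4 rad/s.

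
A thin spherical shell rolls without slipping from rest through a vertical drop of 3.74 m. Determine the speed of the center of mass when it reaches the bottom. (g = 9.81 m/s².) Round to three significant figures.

v ≈ 6.64 m/s

With I = (2/3)MR², the ratio k = I/(MR²) is 2/3.
Since it rolls without slipping, ω = v/R and KE = ½Mv² + ½Iω² = ½(1+k)Mv² = (5/6)Mv².
Setting Mgh = (5/6)Mv² gives v = √(2gh/(1+k)) = √(2·9.81·3.74/1.667) ≈ 6.64 m/s.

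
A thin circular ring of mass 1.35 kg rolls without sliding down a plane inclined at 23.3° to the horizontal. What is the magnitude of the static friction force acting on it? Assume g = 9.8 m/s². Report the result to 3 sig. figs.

Here I = MR², so the shape factor k = I/(MR²) = 1.
Translational: Mg sinθ − f = Ma. Rotational about the CM: fR = Iα = kMRa, so f = kMa.
Combining, a = g sinθ/(1+k) and f = kMa = kMg sinθ/(1+k).
f = 1 × 1.35 × 9.8 × sin23.3° / 2 ≈ 2.62 N.

f ≈ 2.62 N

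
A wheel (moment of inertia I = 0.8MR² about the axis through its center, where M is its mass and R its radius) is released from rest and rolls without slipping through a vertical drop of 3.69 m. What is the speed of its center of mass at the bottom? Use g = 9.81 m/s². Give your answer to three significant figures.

v ≈ 6.34 m/s

The moment of inertia is 0.8MR², giving k ≡ I/(MR²) = 0.8.
Since it rolls without slipping, ω = v/R and KE = ½Mv² + ½Iω² = ½(1+k)Mv² = (9/10)Mv².
Setting Mgh = (9/10)Mv² gives v = √(2gh/(1+k)) = √(2·9.81·3.69/1.8) ≈ 6.34 m/s.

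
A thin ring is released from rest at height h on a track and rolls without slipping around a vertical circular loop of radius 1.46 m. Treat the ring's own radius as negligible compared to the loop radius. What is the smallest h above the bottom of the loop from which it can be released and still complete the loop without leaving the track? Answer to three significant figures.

Here I = MR², so the shape factor k = I/(MR²) = 1.
At the top, contact is just lost when gravity alone supplies the centripetal force: Mg = Mv_top²/r, i.e. v_top² = gr.
With ω = v/R, the kinetic energy at speed v is ½(1+k)Mv² = Mv².
Energy conservation from release (height h) to the top (height 2r): Mgh = Mg(2r) + M·gr.
Thus h_min = 2r + (1+k)r/2 = r(2 + 2/2) = 1.46 × 3 ≈ 4.38 m.

h_min ≈ 4.38 m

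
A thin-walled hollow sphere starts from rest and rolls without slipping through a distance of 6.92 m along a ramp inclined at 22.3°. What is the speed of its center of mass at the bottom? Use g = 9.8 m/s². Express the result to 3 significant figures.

v ≈ 5.56 m/s

With I = (2/3)MR², the ratio k = I/(MR²) is 2/3.
Since it rolls without slipping, ω = v/R and KE = ½Mv² + ½Iω² = ½(1+k)Mv² = (5/6)Mv².
The vertical drop is h = L sinθ = 6.92 × sin22.3° = 2.626 m.
Energy conservation: Mgh = (5/6)Mv², so v = √(2gh/(1+k)) = √(2 × 9.8 × 2.626 / 1.667) ≈ 5.56 m/s.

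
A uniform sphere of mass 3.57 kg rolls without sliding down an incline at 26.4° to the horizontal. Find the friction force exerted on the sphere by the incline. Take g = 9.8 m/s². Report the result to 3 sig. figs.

With I = (2/5)MR², the ratio k = I/(MR²) is 0.4.
Newton's second law down the slope: Mg sinθ − f = Ma. The torque equation fR = Iα (with α = a/R) gives f = kMa.
Combining, a = g sinθ/(1+k) and f = kMa = kMg sinθ/(1+k).
f = 0.4 × 3.57 × 9.8 × sin26.4° / 1.4 ≈ 4.44 N.

f ≈ 4.44 N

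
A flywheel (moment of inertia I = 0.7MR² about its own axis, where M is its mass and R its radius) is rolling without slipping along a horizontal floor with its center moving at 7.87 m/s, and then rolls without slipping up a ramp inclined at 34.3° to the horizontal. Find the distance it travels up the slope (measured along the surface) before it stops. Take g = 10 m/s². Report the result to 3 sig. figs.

With I = 0.7MR², the ratio k = I/(MR²) is 0.7.
Pure rolling means v = ωR; then KE = ½Mv² + ½I(v/R)² = ½(1+k)Mv² = (17/20)Mv².
Setting this equal to Mgh gives the vertical rise h = (1+k)v₀²/(2g) = 1.7×7.87²/(2×10) = 5.265 m.
Along the incline, d = h/sinθ = 5.265/sin34.3° ≈ 9.34 m.

d ≈ 9.34 m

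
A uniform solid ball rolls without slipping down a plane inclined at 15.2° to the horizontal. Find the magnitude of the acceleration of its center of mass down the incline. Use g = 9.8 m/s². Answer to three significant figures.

For this body I = (2/5)MR², i.e. k = I/(MR²) = 0.4.
Newton's second law down the slope: Mg sinθ − f = Ma. The torque equation fR = Iα (with α = a/R) gives f = kMa.
Eliminating f: Mg sinθ = (1+k)Ma, so a = g sinθ/(1+k) = 9.8 × sin15.2° / 1.4 ≈ 1.84 m/s².

a ≈ 1.84 m/s²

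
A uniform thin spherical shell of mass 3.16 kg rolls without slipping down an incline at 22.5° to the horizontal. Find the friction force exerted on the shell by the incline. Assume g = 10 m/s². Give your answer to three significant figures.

Here I = (2/3)MR², so the shape factor k = I/(MR²) = 2/3.
Along the incline Mg sinθ − f = Ma, and torque about the center fR = Iα = kMR²(a/R) gives f = kMa.
Combining, a = g sinθ/(1+k) and f = kMa = kMg sinθ/(1+k).
f = (2/3) × 3.16 × 10 × sin22.5° / 1.667 ≈ 4.84 N.

f ≈ 4.84 N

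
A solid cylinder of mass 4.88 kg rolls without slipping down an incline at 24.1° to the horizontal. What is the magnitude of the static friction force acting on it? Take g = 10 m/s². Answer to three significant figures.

The moment of inertia is (1/2)MR², giving k ≡ I/(MR²) = 0.5.
Newton's second law down the slope: Mg sinθ − f = Ma. The torque equation fR = Iα (with α = a/R) gives f = kMa.
Combining, a = g sinθ/(1+k) and f = kMa = kMg sinθ/(1+k).
f = 0.5 × 4.88 × 10 × sin24.1° / 1.5 ≈ 6.64 N.

f ≈ 6.64 N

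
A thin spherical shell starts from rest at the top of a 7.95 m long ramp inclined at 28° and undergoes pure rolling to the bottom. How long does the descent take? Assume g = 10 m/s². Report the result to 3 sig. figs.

For this body I = (2/3)MR², i.e. k = I/(MR²) = 2/3.
Along the incline Mg sinθ − f = Ma, and torque about the center fR = Iα = kMR²(a/R) gives f = kMa.
Hence a = g sinθ/(1+k) = 10×sin28°/1.667 = 2.817 m/s².
Starting from rest, L = ½at², so t = √(2L/a) = √(2×7.95/2.817) ≈ 2.38 s.

t ≈ 2.38 s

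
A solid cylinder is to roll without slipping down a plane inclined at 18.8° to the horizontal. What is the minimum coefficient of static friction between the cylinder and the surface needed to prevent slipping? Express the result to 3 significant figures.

For this body I = (1/2)MR², i.e. k = I/(MR²) = 0.5.
Along the incline Mg sinθ − f = Ma, and torque about the center fR = Iα = kMR²(a/R) gives f = kMa.
These give a = g sinθ/(1+k) and the required friction f = kMg sinθ/(1+k).
With N = Mg cosθ, the no-slip condition f ≤ μN gives μ_min = f/N = k tanθ/(1+k).
μ_min = 0.5 × tan18.8° / 1.5 ≈ 0.113.

μ_min ≈ 0.113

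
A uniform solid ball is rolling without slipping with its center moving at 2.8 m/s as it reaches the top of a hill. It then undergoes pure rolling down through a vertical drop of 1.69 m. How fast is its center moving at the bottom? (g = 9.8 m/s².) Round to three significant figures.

With I = (2/5)MR², the ratio k = I/(MR²) is 0.4.
Rolling without slipping gives ω = v/R, so the total kinetic energy is ½Mv² + ½Iω² = ½(1+k)Mv² = (7/10)Mv².
Conserving energy between top and bottom: (7/10)Mv² = (7/10)Mv₀² + Mgh, hence v² = v₀² + 2gh/(1+k).
v = √(2.8² + 2×9.8×1.69/1.4) = √31.5 ≈ 5.61 m/s.

v ≈ 5.61 m/s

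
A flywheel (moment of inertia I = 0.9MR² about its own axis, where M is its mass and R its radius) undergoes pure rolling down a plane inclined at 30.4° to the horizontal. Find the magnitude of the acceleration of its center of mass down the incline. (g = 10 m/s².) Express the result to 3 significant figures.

The moment of inertia is 0.9MR², giving k ≡ I/(MR²) = 0.9.
Translational: Mg sinθ − f = Ma. Rotational about the CM: fR = Iα = kMRa, so f = kMa.
Eliminating f: Mg sinθ = (1+k)Ma, so a = g sinθ/(1+k) = 10 × sin30.4° / 1.9 ≈ 2.66 m/s².

a ≈ 2.66 m/s²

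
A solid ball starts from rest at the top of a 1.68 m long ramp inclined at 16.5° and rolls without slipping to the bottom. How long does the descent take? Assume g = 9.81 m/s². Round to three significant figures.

t ≈ 1.30 s

For this body I = (2/5)MR², i.e. k = I/(MR²) = 0.4.
Translational: Mg sinθ − f = Ma. Rotational about the CM: fR = Iα = kMRa, so f = kMa.
Hence a = g sinθ/(1+k) = 9.81×sin16.5°/1.4 = 1.99 m/s².
With constant a from rest, t = √(2L/a) = √(2·1.68/1.99) ≈ 1.30 s.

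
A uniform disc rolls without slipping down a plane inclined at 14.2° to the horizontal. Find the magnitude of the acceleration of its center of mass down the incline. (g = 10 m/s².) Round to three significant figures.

a ≈ 1.64 m/s²

For this body I = (1/2)MR², i.e. k = I/(MR²) = 0.5.
Along the incline Mg sinθ − f = Ma, and torque about the center fR = Iα = kMR²(a/R) gives f = kMa.
Eliminating f: Mg sinθ = (1+k)Ma, so a = g sinθ/(1+k) = 10 × sin14.2° / 1.5 ≈ 1.64 m/s².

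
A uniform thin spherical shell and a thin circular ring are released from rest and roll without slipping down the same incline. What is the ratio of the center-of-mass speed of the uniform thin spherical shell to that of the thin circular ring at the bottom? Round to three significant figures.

v_ratio ≈ 1.10

Each satisfies Mgh = ½(1+k)Mv² with k = I/(MR²), so v ∝ 1/√(1+k).
For the uniform thin spherical shell k = 2/3; for the thin circular ring k = 1.
v₁/v₂ = √((1+k₂)/(1+k₁)) = √(2/1.667) ≈ 1.10.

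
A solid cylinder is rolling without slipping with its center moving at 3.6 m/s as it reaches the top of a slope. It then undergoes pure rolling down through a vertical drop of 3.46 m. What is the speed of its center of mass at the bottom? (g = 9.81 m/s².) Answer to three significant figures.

With I = (1/2)MR², the ratio k = I/(MR²) is 0.5.
The rolling condition ω = v/R makes the rotational term ½I(v/R)² = ½kMv², so KE_total = ½(1+k)Mv² = (3/4)Mv².
Conserving energy between top and bottom: (3/4)Mv² = (3/4)Mv₀² + Mgh, hence v² = v₀² + 2gh/(1+k).
v = √(3.6² + 2×9.81×3.46/1.5) = √58.22 ≈ 7.63 m/s.

v ≈ 7.63 m/s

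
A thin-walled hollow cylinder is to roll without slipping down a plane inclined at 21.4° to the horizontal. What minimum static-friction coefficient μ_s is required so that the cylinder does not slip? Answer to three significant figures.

Here I = MR², so the shape factor k = I/(MR²) = 1.
Newton's second law down the slope: Mg sinθ − f = Ma. The torque equation fR = Iα (with α = a/R) gives f = kMa.
These give a = g sinθ/(1+k) and the required friction f = kMg sinθ/(1+k).
With N = Mg cosθ, the no-slip condition f ≤ μN gives μ_min = f/N = k tanθ/(1+k).
μ_min = 1 × tan21.4° / 2 ≈ 0.196.

μ_min ≈ 0.196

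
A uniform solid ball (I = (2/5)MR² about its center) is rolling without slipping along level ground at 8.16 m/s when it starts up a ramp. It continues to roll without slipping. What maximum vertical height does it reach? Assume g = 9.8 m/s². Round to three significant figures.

The moment of inertia is (2/5)MR², giving k ≡ I/(MR²) = 0.4.
Pure rolling means v = ωR; then KE = ½Mv² + ½I(v/R)² = ½(1+k)Mv² = (7/10)Mv².
All of this converts to potential energy at the highest point: (7/10)Mv₀² = Mgh.
Thus h = (1+k)v₀²/(2g) = 1.4 × 8.16² / (2 × 9.8) ≈ 4.76 m.

h ≈ 4.76 m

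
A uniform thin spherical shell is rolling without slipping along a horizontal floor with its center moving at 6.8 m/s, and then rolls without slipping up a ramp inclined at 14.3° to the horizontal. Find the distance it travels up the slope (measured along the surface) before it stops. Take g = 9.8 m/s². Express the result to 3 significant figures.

d ≈ 15.9 m

Here I = (2/3)MR², so the shape factor k = I/(MR²) = 2/3.
Rolling without slipping gives ω = v/R, so the total kinetic energy is ½Mv² + ½Iω² = ½(1+k)Mv² = (5/6)Mv².
Setting this equal to Mgh gives the vertical rise h = (1+k)v₀²/(2g) = 1.667×6.8²/(2×9.8) = 3.932 m.
Along the incline, d = h/sinθ = 3.932/sin14.3° ≈ 15.9 m.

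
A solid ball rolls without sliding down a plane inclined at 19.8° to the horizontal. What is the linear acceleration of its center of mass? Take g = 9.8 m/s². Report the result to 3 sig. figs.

a ≈ 2.37 m/s²

With I = (2/5)MR², the ratio k = I/(MR²) is 0.4.
Along the incline Mg sinθ − f = Ma, and torque about the center fR = Iα = kMR²(a/R) gives f = kMa.
Eliminating f: Mg sinθ = (1+k)Ma, so a = g sinθ/(1+k) = 9.8 × sin19.8° / 1.4 ≈ 2.37 m/s².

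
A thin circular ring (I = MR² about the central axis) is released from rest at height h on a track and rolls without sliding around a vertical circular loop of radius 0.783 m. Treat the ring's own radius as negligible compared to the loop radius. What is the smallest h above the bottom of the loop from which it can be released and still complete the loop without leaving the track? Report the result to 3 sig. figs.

h_min ≈ 2.35 m

For this body I = MR², i.e. k = I/(MR²) = 1.
At the top, contact is just lost when gravity alone supplies the centripetal force: Mg = Mv_top²/r, i.e. v_top² = gr.
With ω = v/R, the kinetic energy at speed v is ½(1+k)Mv² = Mv².
Energy conservation from release (height h) to the top (height 2r): Mgh = Mg(2r) + M·gr.
Thus h_min = 2r + (1+k)r/2 = r(2 + 2/2) = 0.783 × 3 ≈ 2.35 m.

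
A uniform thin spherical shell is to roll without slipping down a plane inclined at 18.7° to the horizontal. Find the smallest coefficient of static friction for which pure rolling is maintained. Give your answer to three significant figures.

With I = (2/3)MR², the ratio k = I/(MR²) is 2/3.
Translational: Mg sinθ − f = Ma. Rotational about the CM: fR = Iα = kMRa, so f = kMa.
These give a = g sinθ/(1+k) and the required friction f = kMg sinθ/(1+k).
The normal force is N = Mg cosθ, so μ_min = f/N = k tanθ/(1+k).
μ_min = (2/3) × tan18.7° / 1.667 ≈ 0.135.

μ_min ≈ 0.135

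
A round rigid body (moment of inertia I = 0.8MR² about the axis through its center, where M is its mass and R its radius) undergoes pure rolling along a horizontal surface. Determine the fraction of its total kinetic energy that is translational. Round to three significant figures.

With I = 0.8MR², the ratio k = I/(MR²) is 0.8.
Since ω = v/R, the translational part is ½Mv² and the rotational part is ½I(v/R)² = ½kMv²; the total is ½(1+k)Mv².
The translational fraction is therefore 1/(1+k) = 1/1.8 ≈ 0.556.

fraction ≈ 0.556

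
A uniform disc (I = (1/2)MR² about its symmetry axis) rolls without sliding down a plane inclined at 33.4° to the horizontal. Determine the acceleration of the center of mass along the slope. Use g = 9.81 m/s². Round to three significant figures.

a ≈ 3.60 m/s²

The moment of inertia is (1/2)MR², giving k ≡ I/(MR²) = 0.5.
Along the incline Mg sinθ − f = Ma, and torque about the center fR = Iα = kMR²(a/R) gives f = kMa.
Eliminating f: Mg sinθ = (1+k)Ma, so a = g sinθ/(1+k) = 9.81 × sin33.4° / 1.5 ≈ 3.60 m/s².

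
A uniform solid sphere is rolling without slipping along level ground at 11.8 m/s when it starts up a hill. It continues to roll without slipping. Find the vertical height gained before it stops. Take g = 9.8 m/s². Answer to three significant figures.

Here I = (2/5)MR², so the shape factor k = I/(MR²) = 0.4.
Rolling without slipping gives ω = v/R, so the total kinetic energy is ½Mv² + ½Iω² = ½(1+k)Mv² = (7/10)Mv².
All of this converts to potential energy at the highest point: (7/10)Mv₀² = Mgh.
Thus h = (1+k)v₀²/(2g) = 1.4 × 11.8² / (2 × 9.8) ≈ 9.95 m.

h ≈ 9.95 m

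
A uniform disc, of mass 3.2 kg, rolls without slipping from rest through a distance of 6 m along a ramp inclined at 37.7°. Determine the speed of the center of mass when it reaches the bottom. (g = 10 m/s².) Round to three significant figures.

v ≈ 6.99 m/s

For this body I = (1/2)MR², i.e. k = I/(MR²) = 0.5.
Since it rolls without slipping, ω = v/R and KE = ½Mv² + ½Iω² = ½(1+k)Mv² = (3/4)Mv².
The vertical drop is h = L sinθ = 6 × sin37.7° = 3.669 m.
Energy conservation: Mgh = (3/4)Mv², so v = √(2gh/(1+k)) = √(2 × 10 × 3.669 / 1.5) ≈ 6.99 m/s.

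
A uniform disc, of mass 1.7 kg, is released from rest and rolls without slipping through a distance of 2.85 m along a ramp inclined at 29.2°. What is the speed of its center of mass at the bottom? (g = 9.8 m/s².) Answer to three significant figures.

v ≈ 4.26 m/s

The moment of inertia is (1/2)MR², giving k ≡ I/(MR²) = 0.5.
The rolling condition ω = v/R makes the rotational term ½I(v/R)² = ½kMv², so KE_total = ½(1+k)Mv² = (3/4)Mv².
The vertical drop is h = L sinθ = 2.85 × sin29.2° = 1.39 m.
Setting Mgh = (3/4)Mv² gives v = √(2gh/(1+k)) = √(2·9.8·1.39/1.5) ≈ 4.26 m/s.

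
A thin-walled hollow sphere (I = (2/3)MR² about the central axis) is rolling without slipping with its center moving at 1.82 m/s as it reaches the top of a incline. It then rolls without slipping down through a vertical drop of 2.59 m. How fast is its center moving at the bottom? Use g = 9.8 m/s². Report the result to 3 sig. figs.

v ≈ 5.81 m/s

For this body I = (2/3)MR², i.e. k = I/(MR²) = 2/3.
Pure rolling means v = ωR; then KE = ½Mv² + ½I(v/R)² = ½(1+k)Mv² = (5/6)Mv².
Conserving energy between top and bottom: (5/6)Mv² = (5/6)Mv₀² + Mgh, hence v² = v₀² + 2gh/(1+k).
v = √(1.82² + 2×9.8×2.59/1.667) = √33.77 ≈ 5.81 m/s.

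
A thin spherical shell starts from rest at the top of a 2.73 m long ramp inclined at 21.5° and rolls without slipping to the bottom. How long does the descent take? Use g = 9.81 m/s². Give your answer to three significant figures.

For this body I = (2/3)MR², i.e. k = I/(MR²) = 2/3.
Along the incline Mg sinθ − f = Ma, and torque about the center fR = Iα = kMR²(a/R) gives f = kMa.
Hence a = g sinθ/(1+k) = 9.81×sin21.5°/1.667 = 2.157 m/s².
Starting from rest, L = ½at², so t = √(2L/a) = √(2×2.73/2.157) ≈ 1.59 s.

t ≈ 1.59 s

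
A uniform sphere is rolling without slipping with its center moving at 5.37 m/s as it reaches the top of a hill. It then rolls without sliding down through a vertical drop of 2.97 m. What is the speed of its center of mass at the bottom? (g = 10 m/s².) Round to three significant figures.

v ≈ 8.44 m/s

With I = (2/5)MR², the ratio k = I/(MR²) is 0.4.
Pure rolling means v = ωR; then KE = ½Mv² + ½I(v/R)² = ½(1+k)Mv² = (7/10)Mv².
Conserving energy between top and bottom: (7/10)Mv² = (7/10)Mv₀² + Mgh, hence v² = v₀² + 2gh/(1+k).
v = √(5.37² + 2×10×2.97/1.4) = √71.27 ≈ 8.44 m/s.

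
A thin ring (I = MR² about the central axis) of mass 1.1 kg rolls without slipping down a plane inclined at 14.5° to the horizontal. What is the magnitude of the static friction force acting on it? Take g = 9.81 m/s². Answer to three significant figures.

For this body I = MR², i.e. k = I/(MR²) = 1.
Translational: Mg sinθ − f = Ma. Rotational about the CM: fR = Iα = kMRa, so f = kMa.
Combining, a = g sinθ/(1+k) and f = kMa = kMg sinθ/(1+k).
f = 1 × 1.1 × 9.81 × sin14.5° / 2 ≈ 1.35 N.

f ≈ 1.35 N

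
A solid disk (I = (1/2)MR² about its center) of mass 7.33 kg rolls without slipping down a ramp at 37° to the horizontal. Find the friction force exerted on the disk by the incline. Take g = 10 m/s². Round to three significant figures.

With I = (1/2)MR², the ratio k = I/(MR²) is 0.5.
Newton's second law down the slope: Mg sinθ − f = Ma. The torque equation fR = Iα (with α = a/R) gives f = kMa.
Combining, a = g sinθ/(1+k) and f = kMa = kMg sinθ/(1+k).
f = 0.5 × 7.33 × 10 × sin37° / 1.5 ≈ 14.7 N.

f ≈ 14.7 N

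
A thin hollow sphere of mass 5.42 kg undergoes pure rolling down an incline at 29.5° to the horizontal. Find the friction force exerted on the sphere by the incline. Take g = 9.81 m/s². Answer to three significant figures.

f ≈ 10.5 N

The moment of inertia is (2/3)MR², giving k ≡ I/(MR²) = 2/3.
Translational: Mg sinθ − f = Ma. Rotational about the CM: fR = Iα = kMRa, so f = kMa.
Combining, a = g sinθ/(1+k) and f = kMa = kMg sinθ/(1+k).
f = (2/3) × 5.42 × 9.81 × sin29.5° / 1.667 ≈ 10.5 N.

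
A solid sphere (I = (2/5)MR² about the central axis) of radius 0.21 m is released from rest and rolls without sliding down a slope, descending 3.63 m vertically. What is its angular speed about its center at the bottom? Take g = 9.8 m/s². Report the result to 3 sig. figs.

For this body I = (2/5)MR², i.e. k = I/(MR²) = 0.4.
Since it rolls without slipping, ω = v/R and KE = ½Mv² + ½Iω² = ½(1+k)Mv² = (7/10)Mv².
Energy conservation Mgh = ½(1+k)Mv² gives v = √(2gh/(1+k)) = √(2 × 9.8 × 3.63 / 1.4) = 7.129 m/s.
Then ω = v/R = 7.129 / 0.21 ≈ 33.9 rad/s.

ω ≈ 33.9 rad/s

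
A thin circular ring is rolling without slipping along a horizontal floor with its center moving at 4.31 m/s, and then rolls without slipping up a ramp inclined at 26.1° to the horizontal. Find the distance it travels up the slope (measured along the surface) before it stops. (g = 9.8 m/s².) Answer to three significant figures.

d ≈ 4.31 m

With I = MR², the ratio k = I/(MR²) is 1.
Rolling without slipping gives ω = v/R, so the total kinetic energy is ½Mv² + ½Iω² = ½(1+k)Mv² = Mv².
Setting this equal to Mgh gives the vertical rise h = (1+k)v₀²/(2g) = 2×4.31²/(2×9.8) = 1.896 m.
The distance along the slope is d = h/sinθ = 1.896/sin26.1° ≈ 4.31 m.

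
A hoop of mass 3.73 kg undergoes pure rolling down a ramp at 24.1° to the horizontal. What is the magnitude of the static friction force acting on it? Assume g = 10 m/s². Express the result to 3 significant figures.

f ≈ 7.62 N

The moment of inertia is MR², giving k ≡ I/(MR²) = 1.
Along the incline Mg sinθ − f = Ma, and torque about the center fR = Iα = kMR²(a/R) gives f = kMa.
Combining, a = g sinθ/(1+k) and f = kMa = kMg sinθ/(1+k).
f = 1 × 3.73 × 10 × sin24.1° / 2 ≈ 7.62 N.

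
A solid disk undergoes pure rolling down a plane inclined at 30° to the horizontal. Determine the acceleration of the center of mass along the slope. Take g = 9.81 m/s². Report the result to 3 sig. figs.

a ≈ 3.27 m/s²

The moment of inertia is (1/2)MR², giving k ≡ I/(MR²) = 0.5.
Translational: Mg sinθ − f = Ma. Rotational about the CM: fR = Iα = kMRa, so f = kMa.
Eliminating f: Mg sinθ = (1+k)Ma, so a = g sinθ/(1+k) = 9.81 × sin30° / 1.5 ≈ 3.27 m/s².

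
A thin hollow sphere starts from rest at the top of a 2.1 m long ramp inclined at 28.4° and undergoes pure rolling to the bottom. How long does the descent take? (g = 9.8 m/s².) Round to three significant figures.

For this body I = (2/3)MR², i.e. k = I/(MR²) = 2/3.
Translational: Mg sinθ − f = Ma. Rotational about the CM: fR = Iα = kMRa, so f = kMa.
Hence a = g sinθ/(1+k) = 9.8×sin28.4°/1.667 = 2.797 m/s².
Starting from rest, L = ½at², so t = √(2L/a) = √(2×2.1/2.797) ≈ 1.23 s.

t ≈ 1.23 s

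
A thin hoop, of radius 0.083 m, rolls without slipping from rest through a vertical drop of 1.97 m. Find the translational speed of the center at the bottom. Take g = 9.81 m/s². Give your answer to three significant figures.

v ≈ 4.40 m/s

For this body I = MR², i.e. k = I/(MR²) = 1.
Since it rolls without slipping, ω = v/R and KE = ½Mv² + ½Iω² = ½(1+k)Mv² = Mv².
Energy conservation: Mgh = Mv², so v = √(2gh/(1+k)) = √(2 × 9.81 × 1.97 / 2) ≈ 4.40 m/s.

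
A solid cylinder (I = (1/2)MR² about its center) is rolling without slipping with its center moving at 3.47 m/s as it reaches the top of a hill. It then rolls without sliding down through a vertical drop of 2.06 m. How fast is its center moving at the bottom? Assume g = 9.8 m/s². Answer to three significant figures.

The moment of inertia is (1/2)MR², giving k ≡ I/(MR²) = 0.5.
Pure rolling means v = ωR; then KE = ½Mv² + ½I(v/R)² = ½(1+k)Mv² = (3/4)Mv².
Energy conservation: (3/4)Mv₀² + Mgh = (3/4)Mv², so v² = v₀² + 2gh/(1+k).
v = √(3.47² + 2×9.8×2.06/1.5) = √38.96 ≈ 6.24 m/s.

v ≈ 6.24 m/s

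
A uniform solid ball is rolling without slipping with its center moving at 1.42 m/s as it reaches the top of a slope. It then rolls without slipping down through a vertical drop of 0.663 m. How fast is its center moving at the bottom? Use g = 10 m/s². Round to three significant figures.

v ≈ 3.39 m/s

The moment of inertia is (2/5)MR², giving k ≡ I/(MR²) = 0.4.
Rolling without slipping gives ω = v/R, so the total kinetic energy is ½Mv² + ½Iω² = ½(1+k)Mv² = (7/10)Mv².
Conserving energy between top and bottom: (7/10)Mv² = (7/10)Mv₀² + Mgh, hence v² = v₀² + 2gh/(1+k).
v = √(1.42² + 2×10×0.663/1.4) = √11.49 ≈ 3.39 m/s.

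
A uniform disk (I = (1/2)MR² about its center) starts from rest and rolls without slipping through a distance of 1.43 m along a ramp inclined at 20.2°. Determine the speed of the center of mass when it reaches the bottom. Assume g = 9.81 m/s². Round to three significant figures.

For this body I = (1/2)MR², i.e. k = I/(MR²) = 0.5.
Since it rolls without slipping, ω = v/R and KE = ½Mv² + ½Iω² = ½(1+k)Mv² = (3/4)Mv².
The vertical drop is h = L sinθ = 1.43 × sin20.2° = 0.4938 m.
Setting Mgh = (3/4)Mv² gives v = √(2gh/(1+k)) = √(2·9.81·0.4938/1.5) ≈ 2.54 m/s.

v ≈ 2.54 m/s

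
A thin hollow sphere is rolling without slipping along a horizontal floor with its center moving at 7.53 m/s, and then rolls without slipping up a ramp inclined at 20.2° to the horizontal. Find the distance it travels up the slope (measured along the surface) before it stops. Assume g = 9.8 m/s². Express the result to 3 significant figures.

d ≈ 14.0 m

With I = (2/3)MR², the ratio k = I/(MR²) is 2/3.
Since it rolls without slipping, ω = v/R and KE = ½Mv² + ½Iω² = ½(1+k)Mv² = (5/6)Mv².
Setting this equal to Mgh gives the vertical rise h = (1+k)v₀²/(2g) = 1.667×7.53²/(2×9.8) = 4.822 m.
The distance along the slope is d = h/sinθ = 4.822/sin20.2° ≈ 14.0 m.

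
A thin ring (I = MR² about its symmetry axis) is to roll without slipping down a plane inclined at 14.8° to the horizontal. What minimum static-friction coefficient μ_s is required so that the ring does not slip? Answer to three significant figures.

μ_min ≈ 0.132

With I = MR², the ratio k = I/(MR²) is 1.
Along the incline Mg sinθ − f = Ma, and torque about the center fR = Iα = kMR²(a/R) gives f = kMa.
These give a = g sinθ/(1+k) and the required friction f = kMg sinθ/(1+k).
With N = Mg cosθ, the no-slip condition f ≤ μN gives μ_min = f/N = k tanθ/(1+k).
μ_min = 1 × tan14.8° / 2 ≈ 0.132.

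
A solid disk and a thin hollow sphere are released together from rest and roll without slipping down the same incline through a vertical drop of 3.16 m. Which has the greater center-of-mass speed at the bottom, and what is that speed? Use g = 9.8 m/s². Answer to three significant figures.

For rolling without slipping, Mgh = ½(1+k)Mv² where k = I/(MR²), so v = √(2gh/(1+k)).
Solid disk: k = 0.5, giving v = √(2×9.8×3.16/1.5) = 6.426 m/s.
Thin hollow sphere: k = 2/3, giving v = √(2×9.8×3.16/1.667) = 6.096 m/s.
The smaller k wins: the solid disk, at ≈ 6.43 m/s.

the solid disk, at v ≈ 6.43 m/s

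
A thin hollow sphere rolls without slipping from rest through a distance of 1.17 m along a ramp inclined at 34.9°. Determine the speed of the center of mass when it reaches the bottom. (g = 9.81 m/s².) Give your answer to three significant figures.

v ≈ 2.81 m/s

Here I = (2/3)MR², so the shape factor k = I/(MR²) = 2/3.
Since it rolls without slipping, ω = v/R and KE = ½Mv² + ½Iω² = ½(1+k)Mv² = (5/6)Mv².
The vertical drop is h = L sinθ = 1.17 × sin34.9° = 0.6694 m.
Setting Mgh = (5/6)Mv² gives v = √(2gh/(1+k)) = √(2·9.81·0.6694/1.667) ≈ 2.81 m/s.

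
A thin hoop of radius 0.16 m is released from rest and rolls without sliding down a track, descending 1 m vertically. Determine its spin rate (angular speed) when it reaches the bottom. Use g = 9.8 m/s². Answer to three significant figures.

ω ≈ 19.6 rad/s

Here I = MR², so the shape factor k = I/(MR²) = 1.
Rolling without slipping gives ω = v/R, so the total kinetic energy is ½Mv² + ½Iω² = ½(1+k)Mv² = Mv².
Energy conservation Mgh = ½(1+k)Mv² gives v = √(2gh/(1+k)) = √(2 × 9.8 × 1 / 2) = 3.13 m/s.
Then ω = v/R = 3.13 / 0.16 ≈ 19.6 rad/s.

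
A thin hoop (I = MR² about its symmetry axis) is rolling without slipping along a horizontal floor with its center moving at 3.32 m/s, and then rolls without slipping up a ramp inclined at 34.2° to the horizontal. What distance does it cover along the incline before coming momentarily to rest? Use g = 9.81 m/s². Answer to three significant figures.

The moment of inertia is MR², giving k ≡ I/(MR²) = 1.
Rolling without slipping gives ω = v/R, so the total kinetic energy is ½Mv² + ½Iω² = ½(1+k)Mv² = Mv².
Setting this equal to Mgh gives the vertical rise h = (1+k)v₀²/(2g) = 2×3.32²/(2×9.81) = 1.124 m.
Along the incline, d = h/sinθ = 1.124/sin34.2° ≈ 2.00 m.

d ≈ 2.00 m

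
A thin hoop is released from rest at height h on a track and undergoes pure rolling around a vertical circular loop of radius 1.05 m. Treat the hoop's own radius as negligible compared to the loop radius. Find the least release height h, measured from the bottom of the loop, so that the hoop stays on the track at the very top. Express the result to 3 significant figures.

h_min ≈ 3.15 m

Here I = MR², so the shape factor k = I/(MR²) = 1.
At the top of the loop, the minimum-contact condition is Mg = Mv_top²/r, so v_top² = gr.
With ω = v/R, the kinetic energy at speed v is ½(1+k)Mv² = Mv².
Energy conservation from release (height h) to the top (height 2r): Mgh = Mg(2r) + M·gr.
Thus h_min = 2r + (1+k)r/2 = r(2 + 2/2) = 1.05 × 3 ≈ 3.15 m.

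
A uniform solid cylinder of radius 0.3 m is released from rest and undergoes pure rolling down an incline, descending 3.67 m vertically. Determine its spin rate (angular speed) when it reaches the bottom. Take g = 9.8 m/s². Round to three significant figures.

The moment of inertia is (1/2)MR², giving k ≡ I/(MR²) = 0.5.
Since it rolls without slipping, ω = v/R and KE = ½Mv² + ½Iω² = ½(1+k)Mv² = (3/4)Mv².
Energy conservation Mgh = ½(1+k)Mv² gives v = √(2gh/(1+k)) = √(2 × 9.8 × 3.67 / 1.5) = 6.925 m/s.
Then ω = v/R = 6.925 / 0.3 ≈ 23.1 rad/s.

ω ≈ 23.1 rad/s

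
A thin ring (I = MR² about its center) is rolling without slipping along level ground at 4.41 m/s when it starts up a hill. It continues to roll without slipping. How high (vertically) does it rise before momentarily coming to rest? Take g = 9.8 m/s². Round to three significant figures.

Here I = MR², so the shape factor k = I/(MR²) = 1.
Pure rolling means v = ωR; then KE = ½Mv² + ½I(v/R)² = ½(1+k)Mv² = Mv².
All of this converts to potential energy at the highest point: Mv₀² = Mgh.
Thus h = (1+k)v₀²/(2g) = 2 × 4.41² / (2 × 9.8) ≈ 1.98 m.

h ≈ 1.98 m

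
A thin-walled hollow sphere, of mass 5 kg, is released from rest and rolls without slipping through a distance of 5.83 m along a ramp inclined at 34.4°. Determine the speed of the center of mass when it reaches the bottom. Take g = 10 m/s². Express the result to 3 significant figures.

Here I = (2/3)MR², so the shape factor k = I/(MR²) = 2/3.
Pure rolling means v = ωR; then KE = ½Mv² + ½I(v/R)² = ½(1+k)Mv² = (5/6)Mv².
The vertical drop is h = L sinθ = 5.83 × sin34.4° = 3.294 m.
Energy conservation: Mgh = (5/6)Mv², so v = √(2gh/(1+k)) = √(2 × 10 × 3.294 / 1.667) ≈ 6.29 m/s.

v ≈ 6.29 m/s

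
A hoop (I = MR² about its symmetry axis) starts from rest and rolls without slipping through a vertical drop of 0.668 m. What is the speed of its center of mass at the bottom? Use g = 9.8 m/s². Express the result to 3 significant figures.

For this body I = MR², i.e. k = I/(MR²) = 1.
Since it rolls without slipping, ω = v/R and KE = ½Mv² + ½Iω² = ½(1+k)Mv² = Mv².
Setting Mgh = Mv² gives v = √(2gh/(1+k)) = √(2·9.8·0.668/2) ≈ 2.56 m/s.

v ≈ 2.56 m/s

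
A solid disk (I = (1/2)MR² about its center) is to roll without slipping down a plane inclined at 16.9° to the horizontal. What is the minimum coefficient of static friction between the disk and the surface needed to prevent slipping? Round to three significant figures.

μ_min ≈ 0.101

For this body I = (1/2)MR², i.e. k = I/(MR²) = 0.5.
Newton's second law down the slope: Mg sinθ − f = Ma. The torque equation fR = Iα (with α = a/R) gives f = kMa.
These give a = g sinθ/(1+k) and the required friction f = kMg sinθ/(1+k).
The normal force is N = Mg cosθ, so μ_min = f/N = k tanθ/(1+k).
μ_min = 0.5 × tan16.9° / 1.5 ≈ 0.101.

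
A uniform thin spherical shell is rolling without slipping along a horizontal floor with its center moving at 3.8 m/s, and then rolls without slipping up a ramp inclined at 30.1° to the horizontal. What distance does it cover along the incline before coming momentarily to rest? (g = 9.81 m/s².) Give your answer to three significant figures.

For this body I = (2/3)MR², i.e. k = I/(MR²) = 2/3.
The rolling condition ω = v/R makes the rotational term ½I(v/R)² = ½kMv², so KE_total = ½(1+k)Mv² = (5/6)Mv².
Setting this equal to Mgh gives the vertical rise h = (1+k)v₀²/(2g) = 1.667×3.8²/(2×9.81) = 1.227 m.
Along the incline, d = h/sinθ = 1.227/sin30.1° ≈ 2.45 m.

d ≈ 2.45 m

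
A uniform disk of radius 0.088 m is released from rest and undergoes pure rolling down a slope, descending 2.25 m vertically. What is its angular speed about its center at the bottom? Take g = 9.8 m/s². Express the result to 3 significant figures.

ω ≈ 61.6 rad/s

For this body I = (1/2)MR², i.e. k = I/(MR²) = 0.5.
Pure rolling means v = ωR; then KE = ½Mv² + ½I(v/R)² = ½(1+k)Mv² = (3/4)Mv².
Energy conservation Mgh = ½(1+k)Mv² gives v = √(2gh/(1+k)) = √(2 × 9.8 × 2.25 / 1.5) = 5.422 m/s.
The angular speed follows from ω = v/R = 5.422/0.088 ≈ 61.6 rad/s.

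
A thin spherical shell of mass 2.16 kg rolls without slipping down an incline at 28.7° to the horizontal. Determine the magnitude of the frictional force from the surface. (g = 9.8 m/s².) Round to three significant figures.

f ≈ 4.07 N

For this body I = (2/3)MR², i.e. k = I/(MR²) = 2/3.
Translational: Mg sinθ − f = Ma. Rotational about the CM: fR = Iα = kMRa, so f = kMa.
Combining, a = g sinθ/(1+k) and f = kMa = kMg sinθ/(1+k).
f = (2/3) × 2.16 × 9.8 × sin28.7° / 1.667 ≈ 4.07 N.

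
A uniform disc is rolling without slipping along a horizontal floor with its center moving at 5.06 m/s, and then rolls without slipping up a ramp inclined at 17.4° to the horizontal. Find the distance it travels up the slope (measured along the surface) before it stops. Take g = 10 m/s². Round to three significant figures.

d ≈ 6.42 m

The moment of inertia is (1/2)MR², giving k ≡ I/(MR²) = 0.5.
Rolling without slipping gives ω = v/R, so the total kinetic energy is ½Mv² + ½Iω² = ½(1+k)Mv² = (3/4)Mv².
Setting this equal to Mgh gives the vertical rise h = (1+k)v₀²/(2g) = 1.5×5.06²/(2×10) = 1.92 m.
Along the incline, d = h/sinθ = 1.92/sin17.4° ≈ 6.42 m.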